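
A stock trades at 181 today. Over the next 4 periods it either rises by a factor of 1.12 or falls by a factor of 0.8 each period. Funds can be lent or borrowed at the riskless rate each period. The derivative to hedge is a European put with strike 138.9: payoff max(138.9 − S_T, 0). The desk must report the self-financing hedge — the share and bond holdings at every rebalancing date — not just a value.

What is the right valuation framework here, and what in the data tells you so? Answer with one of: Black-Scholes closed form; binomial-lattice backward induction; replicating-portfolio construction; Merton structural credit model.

framework: replicating-portfolio construction

Key observation: since the answer must list Δ and B at each node of the 1.12/0.8 lattice on 181, the replicating-portfolio method — solving the two-state system at every node — is the one that applies.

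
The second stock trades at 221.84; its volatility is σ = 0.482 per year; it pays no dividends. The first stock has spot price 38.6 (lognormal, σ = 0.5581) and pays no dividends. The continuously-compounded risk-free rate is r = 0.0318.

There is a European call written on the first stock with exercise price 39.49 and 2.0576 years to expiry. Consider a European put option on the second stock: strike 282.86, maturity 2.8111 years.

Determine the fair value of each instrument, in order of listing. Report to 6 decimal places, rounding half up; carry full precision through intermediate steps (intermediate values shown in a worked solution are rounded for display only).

[the first stock call K=39.49]
σ√T = 0.5581·√2.0576 = 0.800557
d₁ = (ln(S/K) + (r+σ²/2)T) / (σ√T) = (ln(38.6/39.49) + (0.0318+0.5581²/2)·2.0576) / 0.800557 = (-0.022795 + 0.385878) / 0.800557 = 0.453537
d₂ = d₁ − σ√T = 0.453537 − 0.800557 = -0.347020
e^{−rT} = 0.936663
N(d₁) = 0.674919,  N(d₂) = 0.364288
price = S·N(d₁) − K·e^{−rT}·N(d₂) = 26.051874 − 13.474587 = 12.577288
[the second stock put K=282.86]
σ√T = 0.482·√2.8111 = 0.808137
d₁ = (ln(S/K) + (r+σ²/2)T) / (σ√T) = (ln(221.84/282.86) + (0.0318+0.482²/2)·2.8111) / 0.808137 = (-0.242996 + 0.415936) / 0.808137 = 0.213999
d₂ = d₁ − σ√T = 0.213999 − 0.808137 = -0.594139
e^{−rT} = 0.914486
N(−d₁) = 0.415274,  N(−d₂) = 0.723790
price = K·e^{−rT}·N(−d₂) − S·N(−d₁) = 187.223964 − 92.124396 = 95.099567

price(the first stock call K=39.49) = 12.577288
price(the second stock put K=282.86) = 95.099567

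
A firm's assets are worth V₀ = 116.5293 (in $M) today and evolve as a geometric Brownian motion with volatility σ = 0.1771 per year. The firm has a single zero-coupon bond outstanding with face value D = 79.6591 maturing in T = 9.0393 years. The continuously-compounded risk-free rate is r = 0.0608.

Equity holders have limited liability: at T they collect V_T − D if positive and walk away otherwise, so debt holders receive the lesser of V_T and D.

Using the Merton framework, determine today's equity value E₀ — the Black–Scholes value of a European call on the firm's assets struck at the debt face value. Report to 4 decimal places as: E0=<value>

E0=71.1701

Equity is a call on the firm's assets struck at D = 79.6591:
d₁ = [ln(V₀/D) + (r + σ²/2)T] / (σ√T)
   = [ln(116.5293/79.6591) + (0.0608 + 0.5·0.1771²)·9.0393] / (0.1771·√9.0393)
   = [0.380386 + 0.691346] / 0.532459 = 2.012798
d₂ = d₁ − σ√T = 2.012798 − 0.532459 = 1.480340
N(d₁) = 0.977932,  N(d₂) = 0.930609,  e^(−rT) = 0.577187
E₀ = V₀·N(d₁) − D·e^(−rT)·N(d₂)
   = 116.5293·0.977932 − 79.6591·0.577187·0.930609 = 71.170051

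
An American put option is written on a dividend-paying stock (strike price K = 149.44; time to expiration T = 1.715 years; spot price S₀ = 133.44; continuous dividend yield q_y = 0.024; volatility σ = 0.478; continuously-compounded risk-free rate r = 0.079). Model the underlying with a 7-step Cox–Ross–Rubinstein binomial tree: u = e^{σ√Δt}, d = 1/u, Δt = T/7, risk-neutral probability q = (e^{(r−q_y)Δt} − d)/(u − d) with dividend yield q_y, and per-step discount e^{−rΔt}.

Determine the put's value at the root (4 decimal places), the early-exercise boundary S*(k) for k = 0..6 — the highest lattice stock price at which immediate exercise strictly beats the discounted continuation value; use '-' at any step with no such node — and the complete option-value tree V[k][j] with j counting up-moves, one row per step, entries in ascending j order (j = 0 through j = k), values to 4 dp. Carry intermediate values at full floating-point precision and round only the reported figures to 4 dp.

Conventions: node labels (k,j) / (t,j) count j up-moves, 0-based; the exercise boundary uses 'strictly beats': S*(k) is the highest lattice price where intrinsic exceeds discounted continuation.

params: Δt=0.24500 u=1.26693 d=0.78931 q=0.46953 e^(-rΔt)=0.98083
t_7 payoffs: 123.9709 108.5591 83.8215 44.1147 0.0000 0.0000 0.0000 0.0000
t_6: node(6,0) S=32.2676 payoff=117.1724 vs cont=114.4970 → 117.1724 [stop]  node(6,1) S=51.7933 payoff=97.6467 vs cont=95.0858 → 97.6467 [stop]  node(6,2) S=83.1342 payoff=66.3058 vs cont=63.9286 → 66.3058 [stop]  node(6,3) S=133.4400 payoff=16.0000 vs cont=22.9530 → 22.9530 [wait]  node(6,4) S=214.1866 payoff=0.0000 vs cont=0.0000 → 0.0000 [wait]  node(6,5) S=343.7943 payoff=0.0000 vs cont=0.0000 → 0.0000 [wait]  node(6,6) S=551.8297 payoff=0.0000 vs cont=0.0000 → 0.0000 [wait]  ⇒ S*(6)=83.1342
t_5: node(5,0) S=40.8809 payoff=108.5591 vs cont=105.9342 → 108.5591 [stop]  node(5,1) S=65.6185 payoff=83.8215 vs cont=81.3416 → 83.8215 [stop]  node(5,2) S=105.3253 payoff=44.1147 vs cont=45.0696 → 45.0696 [wait]  node(5,3) S=169.0594 payoff=0.0000 vs cont=11.9425 → 11.9425 [wait]  node(5,4) S=271.3598 payoff=0.0000 vs cont=0.0000 → 0.0000 [wait]  node(5,5) S=435.5639 payoff=0.0000 vs cont=0.0000 → 0.0000 [wait]  ⇒ S*(5)=65.6185
t_4: node(4,0) S=51.7933 payoff=97.6467 vs cont=95.0858 → 97.6467 [stop]  node(4,1) S=83.1342 payoff=66.3058 vs cont=64.3684 → 66.3058 [stop]  node(4,2) S=133.4400 payoff=16.0000 vs cont=28.9497 → 28.9497 [wait]  node(4,3) S=214.1866 payoff=0.0000 vs cont=6.2137 → 6.2137 [wait]  node(4,4) S=343.7943 payoff=0.0000 vs cont=0.0000 → 0.0000 [wait]  ⇒ S*(4)=83.1342
t_3: node(3,0) S=65.6185 payoff=83.8215 vs cont=81.3416 → 83.8215 [stop]  node(3,1) S=105.3253 payoff=44.1147 vs cont=47.8313 → 47.8313 [wait]  node(3,2) S=169.0594 payoff=0.0000 vs cont=17.9242 → 17.9242 [wait]  node(3,3) S=271.3598 payoff=0.0000 vs cont=3.2330 → 3.2330 [wait]  ⇒ S*(3)=65.6185
t_2: node(2,0) S=83.1342 payoff=66.3058 vs cont=65.6402 → 66.3058 [stop]  node(2,1) S=133.4400 payoff=16.0000 vs cont=33.1414 → 33.1414 [wait]  node(2,2) S=214.1866 payoff=0.0000 vs cont=10.8149 → 10.8149 [wait]  ⇒ S*(2)=83.1342
t_1: node(1,0) S=105.3253 payoff=44.1147 vs cont=49.7616 → 49.7616 [wait]  node(1,1) S=169.0594 payoff=0.0000 vs cont=22.2241 → 22.2241 [wait]  ⇒ S*(1)=-
t_0: node(0,0) S=133.4400 payoff=16.0000 vs cont=36.1260 → 36.1260 [wait]  ⇒ S*(0)=-

price = 36.1260
boundary = - - 83.1342 65.6185 83.1342 65.6185 83.1342
tree:
36.1260
49.7616 22.2241
66.3058 33.1414 10.8149
83.8215 47.8313 17.9242 3.2330
97.6467 66.3058 28.9497 6.2137 0.0000
108.5591 83.8215 45.0696 11.9425 0.0000 0.0000
117.1724 97.6467 66.3058 22.9530 0.0000 0.0000 0.0000
123.9709 108.5591 83.8215 44.1147 0.0000 0.0000 0.0000 0.0000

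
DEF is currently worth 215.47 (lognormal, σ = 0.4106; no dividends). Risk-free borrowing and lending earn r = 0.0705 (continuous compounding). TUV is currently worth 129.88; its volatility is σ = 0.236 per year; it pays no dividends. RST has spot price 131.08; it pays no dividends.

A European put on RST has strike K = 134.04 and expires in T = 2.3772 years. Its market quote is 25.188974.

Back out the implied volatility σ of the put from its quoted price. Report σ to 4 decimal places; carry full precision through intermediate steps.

sigma = 0.4528

At σ = 0.4528 the Black–Scholes value reproduces the quote:
σ√T = 0.4528·√2.3772 = 0.698135
d₁ = (ln(S/K) + (r+σ²/2)T) / (σ√T) = (ln(131.08/134.04) + (0.0705+0.4528²/2)·2.3772) / 0.698135 = (-0.022330 + 0.411289) / 0.698135 = 0.557139
d₂ = d₁ − σ√T = 0.557139 − 0.698135 = -0.140996
e^{−rT} = 0.845698
N(−d₁) = 0.288716,  N(−d₂) = 0.556063
V = K·e^{−rT}·N(−d₂) − S·N(−d₁) = 63.033889 − 37.844915 = 25.188974 (matching the quote); vega is positive throughout, so no other σ reproduces this price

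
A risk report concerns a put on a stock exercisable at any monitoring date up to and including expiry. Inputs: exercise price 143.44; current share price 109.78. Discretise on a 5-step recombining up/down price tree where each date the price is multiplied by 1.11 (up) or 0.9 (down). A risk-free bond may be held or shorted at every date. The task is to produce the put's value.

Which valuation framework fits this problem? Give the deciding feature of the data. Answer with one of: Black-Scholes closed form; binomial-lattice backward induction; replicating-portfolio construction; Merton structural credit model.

framework: binomial-lattice backward induction

Key observation: an American put (K = 143.44, S₀ = 109.78) on a 5-date tree has no closed form — the optimal stopping decision is embedded and must be resolved recursively from expiry.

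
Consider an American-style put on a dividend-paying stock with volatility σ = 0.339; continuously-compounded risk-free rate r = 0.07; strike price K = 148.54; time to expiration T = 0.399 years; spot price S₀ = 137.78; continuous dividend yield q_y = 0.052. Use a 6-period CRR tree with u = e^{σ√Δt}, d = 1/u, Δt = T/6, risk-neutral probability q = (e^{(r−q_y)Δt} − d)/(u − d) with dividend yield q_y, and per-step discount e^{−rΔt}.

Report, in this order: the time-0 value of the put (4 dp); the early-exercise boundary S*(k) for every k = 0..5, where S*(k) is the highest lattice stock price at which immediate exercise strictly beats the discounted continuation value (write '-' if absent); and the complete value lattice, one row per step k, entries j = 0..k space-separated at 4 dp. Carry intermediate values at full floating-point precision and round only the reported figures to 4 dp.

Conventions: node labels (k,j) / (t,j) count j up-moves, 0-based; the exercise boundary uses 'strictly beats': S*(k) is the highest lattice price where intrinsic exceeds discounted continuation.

Δt=0.06650, u=1.09135, d=0.91629, q=0.48500, disc=e^(-rΔt)=0.99536
k=6 terminal: V=max(K-S,0) → 66.9963 51.4170 32.8611 10.7600 0.0000 0.0000 0.0000
k=5: j=0 S=88.9931 intr=59.5469 cont=59.1643 V=59.5469[EX]; j=1 S=105.9957 intr=42.5443 cont=42.2204 V=42.5443[EX]; j=2 S=126.2467 intr=22.2933 cont=22.0392 V=22.2933[EX]; j=3 S=150.3669 intr=0.0000 cont=5.5157 V=5.5157[hold]; j=4 S=179.0953 intr=0.0000 cont=0.0000 V=0.0000[hold]; j=5 S=213.3124 intr=0.0000 cont=0.0000 V=0.0000[hold]  S*(5)=126.2467
k=4: j=0 S=97.1230 intr=51.4170 cont=51.0624 V=51.4170[EX]; j=1 S=115.6789 intr=32.8611 cont=32.5706 V=32.8611[EX]; j=2 S=137.7800 intr=10.7600 cont=14.0904 V=14.0904[hold]; j=3 S=164.1036 intr=0.0000 cont=2.8274 V=2.8274[hold]; j=4 S=195.4565 intr=0.0000 cont=0.0000 V=0.0000[hold]  S*(4)=115.6789
k=3: j=0 S=105.9957 intr=42.5443 cont=42.2204 V=42.5443[EX]; j=1 S=126.2467 intr=22.2933 cont=23.6469 V=23.6469[hold]; j=2 S=150.3669 intr=0.0000 cont=8.5877 V=8.5877[hold]; j=3 S=179.0953 intr=0.0000 cont=1.4493 V=1.4493[hold]  S*(3)=105.9957
k=2: j=0 S=115.6789 intr=32.8611 cont=33.2241 V=33.2241[hold]; j=1 S=137.7800 intr=10.7600 cont=16.2673 V=16.2673[hold]; j=2 S=164.1036 intr=0.0000 cont=5.1018 V=5.1018[hold]  S*(2)=-
k=1: j=0 S=126.2467 intr=22.2933 cont=24.8839 V=24.8839[hold]; j=1 S=150.3669 intr=0.0000 cont=10.8016 V=10.8016[hold]  S*(1)=-
k=0: j=0 S=137.7800 intr=10.7600 cont=17.9702 V=17.9702[hold]  S*(0)=-

price = 17.9702
boundary = - - - 105.9957 115.6789 126.2467
tree:
17.9702
24.8839 10.8016
33.2241 16.2673 5.1018
42.5443 23.6469 8.5877 1.4493
51.4170 32.8611 14.0904 2.8274 0.0000
59.5469 42.5443 22.2933 5.5157 0.0000 0.0000
66.9963 51.4170 32.8611 10.7600 0.0000 0.0000 0.0000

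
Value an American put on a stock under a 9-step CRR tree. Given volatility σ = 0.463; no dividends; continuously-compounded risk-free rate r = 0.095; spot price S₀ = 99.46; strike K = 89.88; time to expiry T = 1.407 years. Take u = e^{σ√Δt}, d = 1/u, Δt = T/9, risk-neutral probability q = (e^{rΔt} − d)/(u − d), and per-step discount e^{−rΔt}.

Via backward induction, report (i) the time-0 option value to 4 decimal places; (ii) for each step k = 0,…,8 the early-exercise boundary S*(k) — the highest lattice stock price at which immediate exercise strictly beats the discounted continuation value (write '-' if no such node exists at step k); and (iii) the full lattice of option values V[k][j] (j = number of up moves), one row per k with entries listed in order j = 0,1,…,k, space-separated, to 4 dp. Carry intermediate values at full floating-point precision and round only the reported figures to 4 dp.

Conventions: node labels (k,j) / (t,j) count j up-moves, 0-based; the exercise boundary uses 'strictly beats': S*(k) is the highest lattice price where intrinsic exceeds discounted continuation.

Δt=0.15633, u=1.20089, d=0.83271, q=0.49500, disc=e^(-rΔt)=0.98526
k=9 terminal: V=max(K-S,0) → 70.7326 62.2667 50.0577 32.4505 7.0583 0.0000 0.0000 0.0000 0.0000 0.0000
k=8: j=0 S=22.9939 intr=66.8861 cont=65.5611 V=66.8861[EX]; j=1 S=33.1606 intr=56.7194 cont=55.3944 V=56.7194[EX]; j=2 S=47.8223 intr=42.0577 cont=40.7326 V=42.0577[EX]; j=3 S=68.9667 intr=20.9133 cont=19.5883 V=20.9133[EX]; j=4 S=99.4600 intr=0.0000 cont=3.5119 V=3.5119[hold]; j=5 S=143.4357 intr=0.0000 cont=0.0000 V=0.0000[hold]; j=6 S=206.8550 intr=0.0000 cont=0.0000 V=0.0000[hold]; j=7 S=298.3148 intr=0.0000 cont=0.0000 V=0.0000[hold]; j=8 S=430.2130 intr=0.0000 cont=0.0000 V=0.0000[hold]  S*(8)=68.9667
k=7: j=0 S=27.6133 intr=62.2667 cont=60.9417 V=62.2667[EX]; j=1 S=39.8223 intr=50.0577 cont=48.7327 V=50.0577[EX]; j=2 S=57.4295 intr=32.4505 cont=31.1255 V=32.4505[EX]; j=3 S=82.8217 intr=7.0583 cont=12.1183 V=12.1183[hold]; j=4 S=119.4408 intr=0.0000 cont=1.7474 V=1.7474[hold]; j=5 S=172.2509 intr=0.0000 cont=0.0000 V=0.0000[hold]; j=6 S=248.4108 intr=0.0000 cont=0.0000 V=0.0000[hold]; j=7 S=358.2442 intr=0.0000 cont=0.0000 V=0.0000[hold]  S*(7)=57.4295
k=6: j=0 S=33.1606 intr=56.7194 cont=55.3944 V=56.7194[EX]; j=1 S=47.8223 intr=42.0577 cont=40.7326 V=42.0577[EX]; j=2 S=68.9667 intr=20.9133 cont=22.0560 V=22.0560[hold]; j=3 S=99.4600 intr=0.0000 cont=6.8817 V=6.8817[hold]; j=4 S=143.4357 intr=0.0000 cont=0.8694 V=0.8694[hold]; j=5 S=206.8550 intr=0.0000 cont=0.0000 V=0.0000[hold]; j=6 S=298.3148 intr=0.0000 cont=0.0000 V=0.0000[hold]  S*(6)=47.8223
k=5: j=0 S=39.8223 intr=50.0577 cont=48.7327 V=50.0577[EX]; j=1 S=57.4295 intr=32.4505 cont=31.6828 V=32.4505[EX]; j=2 S=82.8217 intr=7.0583 cont=14.3303 V=14.3303[hold]; j=3 S=119.4408 intr=0.0000 cont=3.8480 V=3.8480[hold]; j=4 S=172.2509 intr=0.0000 cont=0.4326 V=0.4326[hold]; j=5 S=248.4108 intr=0.0000 cont=0.0000 V=0.0000[hold]  S*(5)=57.4295
k=4: j=0 S=47.8223 intr=42.0577 cont=40.7326 V=42.0577[EX]; j=1 S=68.9667 intr=20.9133 cont=23.1348 V=23.1348[hold]; j=2 S=99.4600 intr=0.0000 cont=9.0068 V=9.0068[hold]; j=3 S=143.4357 intr=0.0000 cont=2.1256 V=2.1256[hold]; j=4 S=206.8550 intr=0.0000 cont=0.2152 V=0.2152[hold]  S*(4)=47.8223
k=3: j=0 S=57.4295 intr=32.4505 cont=32.2089 V=32.4505[EX]; j=1 S=82.8217 intr=7.0583 cont=15.9035 V=15.9035[hold]; j=2 S=119.4408 intr=0.0000 cont=5.5180 V=5.5180[hold]; j=3 S=172.2509 intr=0.0000 cont=1.1626 V=1.1626[hold]  S*(3)=57.4295
k=2: j=0 S=68.9667 intr=20.9133 cont=23.9021 V=23.9021[hold]; j=1 S=99.4600 intr=0.0000 cont=10.6040 V=10.6040[hold]; j=2 S=143.4357 intr=0.0000 cont=3.3125 V=3.3125[hold]  S*(2)=-
k=1: j=0 S=82.8217 intr=7.0583 cont=17.0642 V=17.0642[hold]; j=1 S=119.4408 intr=0.0000 cont=6.8916 V=6.8916[hold]  S*(1)=-
k=0: j=0 S=99.4600 intr=0.0000 cont=11.8515 V=11.8515[hold]  S*(0)=-

price = 11.8515
boundary = - - - 57.4295 47.8223 57.4295 47.8223 57.4295 68.9667
tree:
11.8515
17.0642 6.8916
23.9021 10.6040 3.3125
32.4505 15.9035 5.5180 1.1626
42.0577 23.1348 9.0068 2.1256 0.2152
50.0577 32.4505 14.3303 3.8480 0.4326 0.0000
56.7194 42.0577 22.0560 6.8817 0.8694 0.0000 0.0000
62.2667 50.0577 32.4505 12.1183 1.7474 0.0000 0.0000 0.0000
66.8861 56.7194 42.0577 20.9133 3.5119 0.0000 0.0000 0.0000 0.0000
70.7326 62.2667 50.0577 32.4505 7.0583 0.0000 0.0000 0.0000 0.0000 0.0000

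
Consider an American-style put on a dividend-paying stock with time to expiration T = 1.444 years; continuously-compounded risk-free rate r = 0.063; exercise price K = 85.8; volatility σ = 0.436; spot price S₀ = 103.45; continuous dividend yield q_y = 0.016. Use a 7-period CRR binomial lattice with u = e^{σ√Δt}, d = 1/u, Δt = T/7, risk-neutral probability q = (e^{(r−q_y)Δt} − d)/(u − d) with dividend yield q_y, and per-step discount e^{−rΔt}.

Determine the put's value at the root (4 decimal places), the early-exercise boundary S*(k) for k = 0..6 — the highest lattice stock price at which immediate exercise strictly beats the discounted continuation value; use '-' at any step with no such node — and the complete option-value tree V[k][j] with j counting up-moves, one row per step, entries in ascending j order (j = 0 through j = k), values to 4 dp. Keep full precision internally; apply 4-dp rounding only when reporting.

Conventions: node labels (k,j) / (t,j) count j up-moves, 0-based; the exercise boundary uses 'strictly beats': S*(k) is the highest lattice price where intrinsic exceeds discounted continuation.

Δt=0.20629, u=1.21899, d=0.82035, q=0.47509, disc=e^(-rΔt)=0.98709
k=7 terminal: V=max(K-S,0) → 59.9345 47.3653 28.6881 0.9349 0.0000 0.0000 0.0000 0.0000
k=6: j=0 S=31.5299 intr=54.2701 cont=53.2662 V=54.2701[EX]; j=1 S=46.8517 intr=38.9483 cont=37.9949 V=38.9483[EX]; j=2 S=69.6190 intr=16.1810 cont=15.3026 V=16.1810[EX]; j=3 S=103.4500 intr=0.0000 cont=0.4844 V=0.4844[hold]; j=4 S=153.7210 intr=0.0000 cont=0.0000 V=0.0000[hold]; j=5 S=228.4210 intr=0.0000 cont=0.0000 V=0.0000[hold]; j=6 S=339.4210 intr=0.0000 cont=0.0000 V=0.0000[hold]  S*(6)=69.6190
k=5: j=0 S=38.4347 intr=47.3653 cont=46.3841 V=47.3653[EX]; j=1 S=57.1119 intr=28.6881 cont=27.7685 V=28.6881[EX]; j=2 S=84.8651 intr=0.9349 cont=8.6110 V=8.6110[hold]; j=3 S=126.1049 intr=0.0000 cont=0.2510 V=0.2510[hold]; j=4 S=187.3849 intr=0.0000 cont=0.0000 V=0.0000[hold]; j=5 S=278.4437 intr=0.0000 cont=0.0000 V=0.0000[hold]  S*(5)=57.1119
k=4: j=0 S=46.8517 intr=38.9483 cont=37.9949 V=38.9483[EX]; j=1 S=69.6190 intr=16.1810 cont=18.9023 V=18.9023[hold]; j=2 S=103.4500 intr=0.0000 cont=4.5793 V=4.5793[hold]; j=3 S=153.7210 intr=0.0000 cont=0.1300 V=0.1300[hold]; j=4 S=228.4210 intr=0.0000 cont=0.0000 V=0.0000[hold]  S*(4)=46.8517
k=3: j=0 S=57.1119 intr=28.6881 cont=29.0447 V=29.0447[hold]; j=1 S=84.8651 intr=0.9349 cont=11.9414 V=11.9414[hold]; j=2 S=126.1049 intr=0.0000 cont=2.4337 V=2.4337[hold]; j=3 S=187.3849 intr=0.0000 cont=0.0674 V=0.0674[hold]  S*(3)=-
k=2: j=0 S=69.6190 intr=16.1810 cont=20.6489 V=20.6489[hold]; j=1 S=103.4500 intr=0.0000 cont=7.3284 V=7.3284[hold]; j=2 S=153.7210 intr=0.0000 cont=1.2925 V=1.2925[hold]  S*(2)=-
k=1: j=0 S=84.8651 intr=0.9349 cont=14.1355 V=14.1355[hold]; j=1 S=126.1049 intr=0.0000 cont=4.4032 V=4.4032[hold]  S*(1)=-
k=0: j=0 S=103.4500 intr=0.0000 cont=9.3889 V=9.3889[hold]  S*(0)=-

price = 9.3889
boundary = - - - - 46.8517 57.1119 69.6190
tree:
9.3889
14.1355 4.4032
20.6489 7.3284 1.2925
29.0447 11.9414 2.4337 0.0674
38.9483 18.9023 4.5793 0.1300 0.0000
47.3653 28.6881 8.6110 0.2510 0.0000 0.0000
54.2701 38.9483 16.1810 0.4844 0.0000 0.0000 0.0000
59.9345 47.3653 28.6881 0.9349 0.0000 0.0000 0.0000 0.0000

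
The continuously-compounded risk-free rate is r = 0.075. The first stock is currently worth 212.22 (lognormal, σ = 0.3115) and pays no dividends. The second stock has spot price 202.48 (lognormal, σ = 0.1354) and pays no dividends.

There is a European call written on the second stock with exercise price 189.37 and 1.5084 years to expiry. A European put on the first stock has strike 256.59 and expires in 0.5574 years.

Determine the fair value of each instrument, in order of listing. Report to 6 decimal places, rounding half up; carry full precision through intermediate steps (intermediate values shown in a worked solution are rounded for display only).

price(the second stock call K=189.37) = 35.545374
price(the first stock put K=256.59) = 42.275790

[the second stock call K=189.37]
σ√T = 0.1354·√1.5084 = 0.166294
d₁ = (ln(S/K) + (r+σ²/2)T) / (σ√T) = (ln(202.48/189.37) + (0.075+0.1354²/2)·1.5084) / 0.166294 = (0.066938 + 0.126957) / 0.166294 = 1.165977
d₂ = d₁ − σ√T = 1.165977 − 0.166294 = 0.999683
e^{−rT} = 0.893035
N(d₁) = 0.878188,  N(d₂) = 0.841268
price = S·N(d₁) − K·e^{−rT}·N(d₂) = 177.815551 − 142.270177 = 35.545374
[the first stock put K=256.59]
σ√T = 0.3115·√0.5574 = 0.232563
d₁ = (ln(S/K) + (r+σ²/2)T) / (σ√T) = (ln(212.22/256.59) + (0.075+0.3115²/2)·0.5574) / 0.232563 = (-0.189856 + 0.068848) / 0.232563 = -0.520323
d₂ = d₁ − σ√T = -0.520323 − 0.232563 = -0.752886
e^{−rT} = 0.959057
N(−d₁) = 0.698581,  N(−d₂) = 0.774241
price = K·e^{−rT}·N(−d₂) − S·N(−d₁) = 190.528596 − 148.252806 = 42.275790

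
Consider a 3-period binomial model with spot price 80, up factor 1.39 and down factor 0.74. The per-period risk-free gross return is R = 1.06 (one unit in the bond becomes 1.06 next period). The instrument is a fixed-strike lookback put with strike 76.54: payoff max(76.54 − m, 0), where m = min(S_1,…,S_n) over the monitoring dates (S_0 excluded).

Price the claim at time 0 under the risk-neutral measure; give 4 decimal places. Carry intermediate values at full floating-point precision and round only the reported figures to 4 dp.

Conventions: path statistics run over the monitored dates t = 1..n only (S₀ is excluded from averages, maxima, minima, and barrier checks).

With p* = (R−d)/(u−d) = 0.4923, sum probability × payoff across the paths and divide by R^3.
Enumerate all 2^3 = 8 price paths (U = up ×1.39, D = down ×0.74); each path with k up-moves has probability p*^k·(1−p*)^(3−k).
DDD: m=32.4179, payoff=44.1221, prob=0.130858
UDD: m=60.8931, payoff=15.6469, prob=0.126893
DUD: m=59.2000, payoff=17.3400, prob=0.126893
UUD: m=111.2000, payoff=0.0000, prob=0.123048
DDU: m=43.8080, payoff=32.7320, prob=0.126893
UDU: m=82.2880, payoff=0.0000, prob=0.123048
DUU: m=59.2000, payoff=17.3400, prob=0.123048
UUU: m=111.2000, payoff=0.0000, prob=0.119319
Price = Σ prob·payoff / R^3 = 16.246664 / 1.191016 = 13.6410

price = 13.6410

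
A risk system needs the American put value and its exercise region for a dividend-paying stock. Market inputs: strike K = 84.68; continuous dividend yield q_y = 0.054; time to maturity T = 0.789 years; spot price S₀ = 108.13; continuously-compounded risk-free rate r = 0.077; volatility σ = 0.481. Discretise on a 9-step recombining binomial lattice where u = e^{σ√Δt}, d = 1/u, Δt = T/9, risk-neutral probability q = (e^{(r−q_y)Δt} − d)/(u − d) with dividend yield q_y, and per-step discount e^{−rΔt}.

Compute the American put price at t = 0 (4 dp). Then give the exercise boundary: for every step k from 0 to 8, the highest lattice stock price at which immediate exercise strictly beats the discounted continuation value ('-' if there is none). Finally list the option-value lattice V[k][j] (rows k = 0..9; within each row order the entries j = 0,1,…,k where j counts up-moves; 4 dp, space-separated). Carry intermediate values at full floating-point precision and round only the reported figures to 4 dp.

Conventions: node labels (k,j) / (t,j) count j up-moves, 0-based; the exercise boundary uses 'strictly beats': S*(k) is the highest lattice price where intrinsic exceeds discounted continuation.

Δt=0.08767, u=1.15306, d=0.86726, q=0.47152, disc=e^(-rΔt)=0.99327
k=9 terminal: V=max(K-S,0) → 54.6685 44.7785 31.6293 14.1469 0.0000 0.0000 0.0000 0.0000 0.0000 0.0000
k=8: j=0 S=34.6050 intr=50.0750 cont=49.6688 V=50.0750[EX]; j=1 S=46.0087 intr=38.6713 cont=38.3189 V=38.6713[EX]; j=2 S=61.1705 intr=23.5095 cont=23.2287 V=23.5095[EX]; j=3 S=81.3288 intr=3.3512 cont=7.4261 V=7.4261[hold]; j=4 S=108.1300 intr=0.0000 cont=0.0000 V=0.0000[hold]; j=5 S=143.7633 intr=0.0000 cont=0.0000 V=0.0000[hold]; j=6 S=191.1394 intr=0.0000 cont=0.0000 V=0.0000[hold]; j=7 S=254.1278 intr=0.0000 cont=0.0000 V=0.0000[hold]; j=8 S=337.8735 intr=0.0000 cont=0.0000 V=0.0000[hold]  S*(8)=61.1705
k=7: j=0 S=39.9015 intr=44.7785 cont=44.3972 V=44.7785[EX]; j=1 S=53.0507 intr=31.6293 cont=31.3101 V=31.6293[EX]; j=2 S=70.5331 intr=14.1469 cont=15.8187 V=15.8187[hold]; j=3 S=93.7768 intr=0.0000 cont=3.8981 V=3.8981[hold]; j=4 S=124.6801 intr=0.0000 cont=0.0000 V=0.0000[hold]; j=5 S=165.7674 intr=0.0000 cont=0.0000 V=0.0000[hold]; j=6 S=220.3947 intr=0.0000 cont=0.0000 V=0.0000[hold]; j=7 S=293.0239 intr=0.0000 cont=0.0000 V=0.0000[hold]  S*(7)=53.0507
k=6: j=0 S=46.0087 intr=38.6713 cont=38.3189 V=38.6713[EX]; j=1 S=61.1705 intr=23.5095 cont=24.0117 V=24.0117[hold]; j=2 S=81.3288 intr=3.3512 cont=10.1293 V=10.1293[hold]; j=3 S=108.1300 intr=0.0000 cont=2.0462 V=2.0462[hold]; j=4 S=143.7633 intr=0.0000 cont=0.0000 V=0.0000[hold]; j=5 S=191.1394 intr=0.0000 cont=0.0000 V=0.0000[hold]; j=6 S=254.1278 intr=0.0000 cont=0.0000 V=0.0000[hold]  S*(6)=46.0087
k=5: j=0 S=53.0507 intr=31.6293 cont=31.5453 V=31.6293[EX]; j=1 S=70.5331 intr=14.1469 cont=17.3484 V=17.3484[hold]; j=2 S=93.7768 intr=0.0000 cont=6.2755 V=6.2755[hold]; j=3 S=124.6801 intr=0.0000 cont=1.0741 V=1.0741[hold]; j=4 S=165.7674 intr=0.0000 cont=0.0000 V=0.0000[hold]; j=5 S=220.3947 intr=0.0000 cont=0.0000 V=0.0000[hold]  S*(5)=53.0507
k=4: j=0 S=61.1705 intr=23.5095 cont=24.7281 V=24.7281[hold]; j=1 S=81.3288 intr=3.3512 cont=12.0457 V=12.0457[hold]; j=2 S=108.1300 intr=0.0000 cont=3.7972 V=3.7972[hold]; j=3 S=143.7633 intr=0.0000 cont=0.5638 V=0.5638[hold]; j=4 S=191.1394 intr=0.0000 cont=0.0000 V=0.0000[hold]  S*(4)=-
k=3: j=0 S=70.5331 intr=14.1469 cont=18.6220 V=18.6220[hold]; j=1 S=93.7768 intr=0.0000 cont=8.1016 V=8.1016[hold]; j=2 S=124.6801 intr=0.0000 cont=2.2573 V=2.2573[hold]; j=3 S=165.7674 intr=0.0000 cont=0.2960 V=0.2960[hold]  S*(3)=-
k=2: j=0 S=81.3288 intr=3.3512 cont=13.5695 V=13.5695[hold]; j=1 S=108.1300 intr=0.0000 cont=5.3099 V=5.3099[hold]; j=2 S=143.7633 intr=0.0000 cont=1.3236 V=1.3236[hold]  S*(2)=-
k=1: j=0 S=93.7768 intr=0.0000 cont=9.6099 V=9.6099[hold]; j=1 S=124.6801 intr=0.0000 cont=3.4072 V=3.4072[hold]  S*(1)=-
k=0: j=0 S=108.1300 intr=0.0000 cont=6.6402 V=6.6402[hold]  S*(0)=-

price = 6.6402
boundary = - - - - - 53.0507 46.0087 53.0507 61.1705
tree:
6.6402
9.6099 3.4072
13.5695 5.3099 1.3236
18.6220 8.1016 2.2573 0.2960
24.7281 12.0457 3.7972 0.5638 0.0000
31.6293 17.3484 6.2755 1.0741 0.0000 0.0000
38.6713 24.0117 10.1293 2.0462 0.0000 0.0000 0.0000
44.7785 31.6293 15.8187 3.8981 0.0000 0.0000 0.0000 0.0000
50.0750 38.6713 23.5095 7.4261 0.0000 0.0000 0.0000 0.0000 0.0000
54.6685 44.7785 31.6293 14.1469 0.0000 0.0000 0.0000 0.0000 0.0000 0.0000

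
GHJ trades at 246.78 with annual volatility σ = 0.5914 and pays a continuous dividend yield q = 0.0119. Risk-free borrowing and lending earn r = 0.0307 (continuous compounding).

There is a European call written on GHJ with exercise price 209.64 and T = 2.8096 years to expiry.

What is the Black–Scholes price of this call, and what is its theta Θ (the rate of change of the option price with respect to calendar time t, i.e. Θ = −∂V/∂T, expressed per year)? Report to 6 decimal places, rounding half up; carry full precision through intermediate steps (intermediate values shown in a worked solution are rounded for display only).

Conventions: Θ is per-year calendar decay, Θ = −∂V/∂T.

σ√T = 0.5914·√2.8096 = 0.991296
d₁ = (ln(S/K) + (r−q+σ²/2)T) / (σ√T) = (ln(246.78/209.64) + (0.0307−0.0119+0.5914²/2)·2.8096) / 0.991296 = (0.163105 + 0.544155) / 0.991296 = 0.713470
d₂ = d₁ − σ√T = 0.713470 − 0.991296 = -0.277826
e^{−rT} = 0.917361
e^{−qT} = 0.967119
N(d₁) = 0.762223,  N(d₂) = 0.390573
Call price V = S·e^{−qT}·N(d₁) − K·e^{−rT}·N(d₂) = 181.916223 − 75.113185 = 106.803037
φ(d₁) = (1/√(2π))·e^{−d₁²/2} = 0.309295
Θ = −S·e^{−qT}·φ(d₁)·σ/(2√T) + q·S·e^{−qT}·N(d₁) − r·K·e^{−rT}·N(d₂) = −13.022438 + 2.164803 − 2.305975 = -13.163609

price = 106.803037
Θ = -13.163609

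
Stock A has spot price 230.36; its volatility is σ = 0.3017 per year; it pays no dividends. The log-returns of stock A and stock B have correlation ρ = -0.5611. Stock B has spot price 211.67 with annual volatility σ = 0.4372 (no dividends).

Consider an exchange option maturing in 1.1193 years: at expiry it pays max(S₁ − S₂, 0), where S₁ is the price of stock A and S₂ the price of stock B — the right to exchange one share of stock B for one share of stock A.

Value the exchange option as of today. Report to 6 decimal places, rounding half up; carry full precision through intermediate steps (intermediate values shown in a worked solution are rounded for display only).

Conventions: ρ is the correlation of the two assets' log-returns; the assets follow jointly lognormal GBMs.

exchange price = 69.750311

σ_eff = √(σ₁² + σ₂² − 2ρσ₁σ₂) = √(0.3017² + 0.4372² − 2·-0.5611·0.3017·0.4372) = 0.655888
d₁ = (ln(S₁/S₂) + (q₂ − q₁ + σ_eff²/2)T) / (σ_eff√T) = (ln(230.36/211.67) + (0.0 − 0.0 + 0.215094)·1.1193) / 0.693909 = 0.468894
d₂ = d₁ − σ_eff√T = 0.468894 − 0.693909 = -0.225015
N(d₁) = 0.680427,  N(d₂) = 0.410984
V = S₁·e^{−q₁T}·N(d₁) − S₂·e^{−q₂T}·N(d₂) = 156.743230 − 86.992919 = 69.750311
Key observation: r never enters — measured in units of stock B, the claim is a call on S₁/S₂ struck at 1, so only the dividend yields and σ_eff matter.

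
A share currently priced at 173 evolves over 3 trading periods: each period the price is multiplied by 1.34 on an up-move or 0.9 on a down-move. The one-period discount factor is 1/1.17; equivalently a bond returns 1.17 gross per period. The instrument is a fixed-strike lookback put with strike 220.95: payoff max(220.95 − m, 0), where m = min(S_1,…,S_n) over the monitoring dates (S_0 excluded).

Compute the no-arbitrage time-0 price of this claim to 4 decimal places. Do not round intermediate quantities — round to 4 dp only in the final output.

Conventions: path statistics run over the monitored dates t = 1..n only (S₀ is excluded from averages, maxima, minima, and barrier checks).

price = 20.7121

With p* = (R−d)/(u−d) = 0.6136, sum probability × payoff across the paths and divide by R^3.
Enumerate all 2^3 = 8 price paths (U = up ×1.34, D = down ×0.9); each path with k up-moves has probability p*^k·(1−p*)^(3−k).
DDD: m=126.1170, payoff=94.8330, prob=0.057675
UDD: m=187.7742, payoff=33.1758, prob=0.091602
DUD: m=155.7000, payoff=65.2500, prob=0.091602
UUD: m=231.8200, payoff=0.0000, prob=0.145485
DDU: m=140.1300, payoff=80.8200, prob=0.091602
UDU: m=208.6380, payoff=12.3120, prob=0.145485
DUU: m=155.7000, payoff=65.2500, prob=0.145485
UUU: m=231.8200, payoff=0.0000, prob=0.231065
Price = Σ prob·payoff / R^3 = 33.172842 / 1.601613 = 20.7121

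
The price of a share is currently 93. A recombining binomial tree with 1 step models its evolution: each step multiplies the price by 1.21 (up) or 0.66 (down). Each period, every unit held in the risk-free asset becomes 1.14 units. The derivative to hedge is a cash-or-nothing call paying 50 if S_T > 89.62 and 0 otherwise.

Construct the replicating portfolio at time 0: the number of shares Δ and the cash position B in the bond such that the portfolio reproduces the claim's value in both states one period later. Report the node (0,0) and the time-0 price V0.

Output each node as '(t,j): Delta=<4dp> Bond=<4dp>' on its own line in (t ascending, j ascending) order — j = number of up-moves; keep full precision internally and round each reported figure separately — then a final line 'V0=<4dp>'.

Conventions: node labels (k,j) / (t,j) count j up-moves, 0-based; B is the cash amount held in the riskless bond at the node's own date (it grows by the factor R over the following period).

No-arbitrage ⇒ martingale measure with p* = (R−d)/(u−d) = 0.8727.
Terminal payoffs: V(1,0)=0.0000, V(1,1)=50.0000
  t=0,j=0: stock 93.0000 → up 112.5300 (V=50.0000), down 61.3800 (V=0.0000). Price 38.2775; hedge Δ=0.9775, bond B=-52.6316.
As a check, the time-0 holding Δ(0,0)·S0 + B(0,0) comes to 38.2775 — exactly V0.

(0,0): Delta=0.9775 Bond=-52.6316
V0=38.2775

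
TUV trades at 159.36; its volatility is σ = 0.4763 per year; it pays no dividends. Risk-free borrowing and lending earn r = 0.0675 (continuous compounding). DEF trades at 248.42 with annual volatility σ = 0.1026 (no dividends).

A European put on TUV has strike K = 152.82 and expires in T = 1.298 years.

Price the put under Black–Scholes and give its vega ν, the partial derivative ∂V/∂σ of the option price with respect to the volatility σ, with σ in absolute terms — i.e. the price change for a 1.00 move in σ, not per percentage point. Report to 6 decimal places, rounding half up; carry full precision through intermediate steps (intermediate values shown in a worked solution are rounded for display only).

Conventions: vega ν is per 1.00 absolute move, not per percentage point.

price = 23.214449
ν = 63.598302

σ√T = 0.4763·√1.298 = 0.542648
d₁ = (ln(S/K) + (r+σ²/2)T) / (σ√T) = (ln(159.36/152.82) + (0.0675+0.4763²/2)·1.298) / 0.542648 = (0.041905 + 0.234848) / 0.542648 = 0.510005
d₂ = d₁ − σ√T = 0.510005 − 0.542648 = -0.032642
e^{−rT} = 0.916114
N(−d₁) = 0.305024,  N(−d₂) = 0.513020
Put price V = K·e^{−rT}·N(−d₂) − S·N(−d₁) = 71.823044 − 48.608595 = 23.214449
φ(d₁) = (1/√(2π))·e^{−d₁²/2} = 0.350291
ν = S·φ(d₁)·√T = 63.598302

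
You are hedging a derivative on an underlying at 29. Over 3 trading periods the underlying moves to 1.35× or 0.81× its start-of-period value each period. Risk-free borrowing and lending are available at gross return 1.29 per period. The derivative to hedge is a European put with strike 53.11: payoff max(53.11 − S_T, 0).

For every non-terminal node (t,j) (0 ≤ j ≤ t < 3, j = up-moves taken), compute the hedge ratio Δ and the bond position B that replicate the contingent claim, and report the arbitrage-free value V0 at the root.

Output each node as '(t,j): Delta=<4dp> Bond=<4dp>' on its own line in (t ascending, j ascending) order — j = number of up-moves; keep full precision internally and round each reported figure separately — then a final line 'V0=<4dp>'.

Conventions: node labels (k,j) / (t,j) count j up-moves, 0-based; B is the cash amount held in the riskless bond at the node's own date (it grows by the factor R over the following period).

(0,0): Delta=-0.4469 Bond=14.6697
(1,0): Delta=-1.0000 Bond=31.9151
(1,1): Delta=-0.4055 Bond=17.2999
(2,0): Delta=-1.0000 Bond=41.1705
(2,1): Delta=-1.0000 Bond=41.1705
(2,2): Delta=-0.3609 Bond=19.9602
V0=1.7083

The replicating-portfolio and risk-neutral prices coincide; use p* = (1.29−0.81)/(1.35−0.81) = 0.8889 for the latter.
Payoffs at expiry: V(3,0)=37.6982, V(3,1)=27.4237, V(3,2)=10.2995, V(3,3)=0.0000
Node (2,0) S=19.0269: V=(p*·27.4237+(1−p*)·37.6982)/1.29=22.1436; Δ=(27.4237−37.6982)/(25.6863−15.4118)=-1.0000; B=V−Δ·S=41.1705
Node (2,1) S=31.7115: V=(p*·10.2995+(1−p*)·27.4237)/1.29=9.4590; Δ=(10.2995−27.4237)/(42.8105−25.6863)=-1.0000; B=V−Δ·S=41.1705
Node (2,2) S=52.8525: V=(p*·0.0000+(1−p*)·10.2995)/1.29=0.8871; Δ=(0.0000−10.2995)/(71.3509−42.8105)=-0.3609; B=V−Δ·S=19.9602
Node (1,0) S=23.4900: V=(p*·9.4590+(1−p*)·22.1436)/1.29=8.4251; Δ=(9.4590−22.1436)/(31.7115−19.0269)=-1.0000; B=V−Δ·S=31.9151
Node (1,1) S=39.1500: V=(p*·0.8871+(1−p*)·9.4590)/1.29=1.4260; Δ=(0.8871−9.4590)/(52.8525−31.7115)=-0.4055; B=V−Δ·S=17.2999
Node (0,0) S=29.0000: V=(p*·1.4260+(1−p*)·8.4251)/1.29=1.7083; Δ=(1.4260−8.4251)/(39.1500−23.4900)=-0.4469; B=V−Δ·S=14.6697
Sanity check at the root: Δ(0,0)·S0 + B(0,0) reproduces V0 = 1.7083.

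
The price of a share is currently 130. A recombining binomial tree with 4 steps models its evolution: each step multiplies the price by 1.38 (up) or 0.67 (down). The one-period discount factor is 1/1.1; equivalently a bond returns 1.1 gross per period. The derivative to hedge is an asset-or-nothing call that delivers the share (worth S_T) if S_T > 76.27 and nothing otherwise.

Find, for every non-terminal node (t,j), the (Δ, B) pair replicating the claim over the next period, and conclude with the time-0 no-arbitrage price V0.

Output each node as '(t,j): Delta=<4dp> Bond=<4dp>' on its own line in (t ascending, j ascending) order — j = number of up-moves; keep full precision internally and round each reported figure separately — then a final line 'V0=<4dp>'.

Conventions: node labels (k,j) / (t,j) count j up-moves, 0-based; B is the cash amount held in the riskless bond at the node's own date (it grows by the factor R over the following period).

Arbitrage-free pricing uses the up-move probability p* = (R−d)/(u−d) = 0.6056, discounting each step at R = 1.1.
Payoffs at expiry: V(4,0)=0.0000, V(4,1)=0.0000, V(4,2)=111.1351, V(4,3)=228.9051, V(4,4)=471.4761
(3,0): S=39.0992. Δ = (V_up−V_dn)/(S_up−S_dn) = (0.0000−0.0000)/(53.9569−26.1965) = 0.0000. V = [p*·0.0000 + (1−p*)·0.0000]/1.1 = 0.0000. B = V − Δ·S = 0.0000.
(3,1): S=80.5327. Δ = (V_up−V_dn)/(S_up−S_dn) = (111.1351−0.0000)/(111.1351−53.9569) = 1.9437. V = [p*·111.1351 + (1−p*)·0.0000]/1.1 = 61.1883. B = V − Δ·S = -95.3399.
(3,2): S=165.8732. Δ = (V_up−V_dn)/(S_up−S_dn) = (228.9051−111.1351)/(228.9051−111.1351) = 1.0000. V = [p*·228.9051 + (1−p*)·111.1351]/1.1 = 165.8732. B = V − Δ·S = 0.0000.
(3,3): S=341.6494. Δ = (V_up−V_dn)/(S_up−S_dn) = (471.4761−228.9051)/(471.4761−228.9051) = 1.0000. V = [p*·471.4761 + (1−p*)·228.9051]/1.1 = 341.6494. B = V − Δ·S = 0.0000.
(2,0): S=58.3570. Δ = (V_up−V_dn)/(S_up−S_dn) = (61.1883−0.0000)/(80.5327−39.0992) = 1.4768. V = [p*·61.1883 + (1−p*)·0.0000]/1.1 = 33.6888. B = V − Δ·S = -52.4919.
(2,1): S=120.1980. Δ = (V_up−V_dn)/(S_up−S_dn) = (165.8732−61.1883)/(165.8732−80.5327) = 1.2267. V = [p*·165.8732 + (1−p*)·61.1883]/1.1 = 113.2628. B = V − Δ·S = -34.1808.
(2,2): S=247.5720. Δ = (V_up−V_dn)/(S_up−S_dn) = (341.6494−165.8732)/(341.6494−165.8732) = 1.0000. V = [p*·341.6494 + (1−p*)·165.8732]/1.1 = 247.5720. B = V − Δ·S = 0.0000.
(1,0): S=87.1000. Δ = (V_up−V_dn)/(S_up−S_dn) = (113.2628−33.6888)/(120.1980−58.3570) = 1.2868. V = [p*·113.2628 + (1−p*)·33.6888]/1.1 = 74.4377. B = V − Δ·S = -37.6382.
(1,1): S=179.4000. Δ = (V_up−V_dn)/(S_up−S_dn) = (247.5720−113.2628)/(247.5720−120.1980) = 1.0544. V = [p*·247.5720 + (1−p*)·113.2628]/1.1 = 176.9136. B = V − Δ·S = -12.2543.
(0,0): S=130.0000. Δ = (V_up−V_dn)/(S_up−S_dn) = (176.9136−74.4377)/(179.4000−87.1000) = 1.1102. V = [p*·176.9136 + (1−p*)·74.4377]/1.1 = 124.0914. B = V − Δ·S = -20.2408.
Sanity check at the root: Δ(0,0)·S0 + B(0,0) reproduces V0 = 124.0914.

(0,0): Delta=1.1102 Bond=-20.2408
(1,0): Delta=1.2868 Bond=-37.6382
(1,1): Delta=1.0544 Bond=-12.2543
(2,0): Delta=1.4768 Bond=-52.4919
(2,1): Delta=1.2267 Bond=-34.1808
(2,2): Delta=1.0000 Bond=0.0000
(3,0): Delta=0.0000 Bond=0.0000
(3,1): Delta=1.9437 Bond=-95.3399
(3,2): Delta=1.0000 Bond=0.0000
(3,3): Delta=1.0000 Bond=0.0000
V0=124.0914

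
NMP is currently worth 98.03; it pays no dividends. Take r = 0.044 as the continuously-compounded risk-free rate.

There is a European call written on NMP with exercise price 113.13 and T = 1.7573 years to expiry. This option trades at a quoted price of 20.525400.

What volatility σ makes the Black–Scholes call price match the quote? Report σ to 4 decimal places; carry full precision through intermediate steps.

At σ = 0.4491 the Black–Scholes value reproduces the quote:
σ√T = 0.4491·√1.7573 = 0.595341
d₁ = (ln(S/K) + (r+σ²/2)T) / (σ√T) = (ln(98.03/113.13) + (0.044+0.4491²/2)·1.7573) / 0.595341 = (-0.143264 + 0.254537) / 0.595341 = 0.186906
d₂ = d₁ − σ√T = 0.186906 − 0.595341 = -0.408435
e^{−rT} = 0.925593
N(d₁) = 0.574133,  N(d₂) = 0.341477
V = S·N(d₁) − K·e^{−rT}·N(d₂) = 56.282237 − 35.756837 = 20.525400 (the quoted price), and the Black–Scholes price is strictly increasing in σ, so σ is unique

sigma = 0.4491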